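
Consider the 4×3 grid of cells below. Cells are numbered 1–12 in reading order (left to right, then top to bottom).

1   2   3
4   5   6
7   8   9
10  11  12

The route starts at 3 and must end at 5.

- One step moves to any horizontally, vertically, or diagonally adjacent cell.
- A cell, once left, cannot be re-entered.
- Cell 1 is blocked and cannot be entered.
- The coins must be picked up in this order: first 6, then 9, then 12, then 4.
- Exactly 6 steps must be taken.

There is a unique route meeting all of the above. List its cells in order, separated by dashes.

The waypoints must appear in the order 6, 9, 12, 4, with no cell reused.
Route from 3: down 3 to 12, up-left 2 to 4, right 1 to 5 — 6 moves in all.
Check: order respected (6 at step 1, 9 at step 2, 12 at step 3, 4 at step 5); 6 moves as required.

3 - 6 - 9 - 12 - 8 - 4 - 5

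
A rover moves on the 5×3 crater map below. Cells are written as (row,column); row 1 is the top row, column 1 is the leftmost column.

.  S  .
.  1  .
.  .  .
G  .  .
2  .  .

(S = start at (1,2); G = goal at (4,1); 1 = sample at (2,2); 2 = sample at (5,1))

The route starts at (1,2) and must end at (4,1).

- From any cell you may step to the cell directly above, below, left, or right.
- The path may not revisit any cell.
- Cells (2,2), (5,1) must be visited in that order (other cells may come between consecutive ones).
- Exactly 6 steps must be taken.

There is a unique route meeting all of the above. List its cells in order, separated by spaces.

(1,2) (2,2) (3,2) (4,2) (5,2) (5,1) (4,1)

The waypoints must appear in the order (2,2), (5,1), with no cell reused.
Route from (1,2): down 4 to (5,2), left 1 to (5,1), up 1 to (4,1) — 6 moves in all.
Check: order respected (1 at step 1, 2 at step 5); 6 moves as required.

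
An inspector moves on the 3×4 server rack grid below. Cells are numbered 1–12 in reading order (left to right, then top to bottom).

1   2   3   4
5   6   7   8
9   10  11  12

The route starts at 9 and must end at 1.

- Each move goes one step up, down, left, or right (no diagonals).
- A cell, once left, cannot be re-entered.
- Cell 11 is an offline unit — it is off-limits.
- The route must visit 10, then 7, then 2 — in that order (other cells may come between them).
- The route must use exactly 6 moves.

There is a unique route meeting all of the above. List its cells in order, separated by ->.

9 -> 10 -> 6 -> 7 -> 3 -> 2 -> 1

The waypoints must appear in the order 10, 7, 2, with no cell reused.
Route from 9: right to 10, up to 6, right to 7, up to 3, 2× left (reaching 1) — 6 moves in all.
Check: order respected (10 at step 1, 7 at step 3, 2 at step 5); 6 moves as required.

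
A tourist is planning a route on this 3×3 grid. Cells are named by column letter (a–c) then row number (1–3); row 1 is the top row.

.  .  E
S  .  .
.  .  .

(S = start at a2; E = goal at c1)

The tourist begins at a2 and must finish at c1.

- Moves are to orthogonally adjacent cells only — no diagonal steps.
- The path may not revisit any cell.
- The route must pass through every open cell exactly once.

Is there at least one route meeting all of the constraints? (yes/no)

no

Colour the cells like a checkerboard: each orthogonal step flips colour, so a Hamiltonian route alternates colours. Here there are 5 cells of one colour and 4 of the other, with start on the opposite colour to the goal — the counts and endpoints can't be arranged into an alternating sequence of length 9, so no Hamiltonian route exists.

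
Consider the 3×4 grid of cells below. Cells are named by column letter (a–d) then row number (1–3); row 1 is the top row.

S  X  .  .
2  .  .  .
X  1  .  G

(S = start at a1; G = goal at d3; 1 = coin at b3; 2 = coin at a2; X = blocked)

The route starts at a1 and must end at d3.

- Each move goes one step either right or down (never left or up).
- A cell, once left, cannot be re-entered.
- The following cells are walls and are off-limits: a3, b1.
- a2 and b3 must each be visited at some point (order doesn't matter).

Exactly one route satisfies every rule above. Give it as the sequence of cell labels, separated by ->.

Moves only go right or down, so the column and row indices never decrease.
Route from a1: down 1 to a2, right 1 to b2, down 1 to b3, right 2 to d3 — 5 moves in all.
Check: all required cells visited.

a1 -> a2 -> b2 -> b3 -> c3 -> d3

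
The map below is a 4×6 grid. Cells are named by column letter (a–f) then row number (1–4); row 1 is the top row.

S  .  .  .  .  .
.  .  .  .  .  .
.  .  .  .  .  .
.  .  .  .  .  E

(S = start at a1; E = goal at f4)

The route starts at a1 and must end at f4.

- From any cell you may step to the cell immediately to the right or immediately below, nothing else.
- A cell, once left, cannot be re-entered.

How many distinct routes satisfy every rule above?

56

A right/down-only route from a1 to f4 makes exactly 3 down-moves and 5 right-moves in some order.
With no other constraints that would be C(8,3) = 56 routes.
That gives 56 routes.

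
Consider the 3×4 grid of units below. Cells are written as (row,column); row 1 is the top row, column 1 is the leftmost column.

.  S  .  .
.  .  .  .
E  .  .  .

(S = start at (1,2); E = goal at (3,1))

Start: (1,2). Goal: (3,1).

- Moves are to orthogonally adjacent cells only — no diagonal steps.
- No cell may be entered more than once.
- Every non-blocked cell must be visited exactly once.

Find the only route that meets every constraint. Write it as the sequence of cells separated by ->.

Need to visit all 12 open cells exactly once, starting at (1,2) and ending at (3,1).
Cell (3,4) has only two open neighbours ((2,4) and (3,3)), so the path must pass straight through it: one of those is the cell it's entered from and the other is where it exits.
Route from (1,2): left to (1,1), down to (2,1), 2× right (reaching (2,3)), up to (1,3), right to (1,4), 2× down (reaching (3,4)), 3× left (reaching (3,1)) — 11 moves in all.
Check: all 12 open cells covered.

(1,2) -> (1,1) -> (2,1) -> (2,2) -> (2,3) -> (1,3) -> (1,4) -> (2,4) -> (3,4) -> (3,3) -> (3,2) -> (3,1)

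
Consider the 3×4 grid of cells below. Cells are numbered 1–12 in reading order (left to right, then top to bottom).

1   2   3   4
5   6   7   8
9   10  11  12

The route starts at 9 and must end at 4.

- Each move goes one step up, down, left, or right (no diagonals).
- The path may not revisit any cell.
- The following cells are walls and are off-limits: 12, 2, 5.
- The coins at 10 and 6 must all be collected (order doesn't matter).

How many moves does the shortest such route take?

Any route passes through 10 and 6 in some order between 9 and 4. Summing Manhattan distances along each leg and taking the cheapest ordering (9 → 10 → 6 → 4) gives a lower bound of 1 + 1 + 3 = 5 moves.
A route of 5 moves achieves this: 9 → 10 → 6 → 7 → 3 → 4.
Since 5 matches the lower bound, it is optimal.

5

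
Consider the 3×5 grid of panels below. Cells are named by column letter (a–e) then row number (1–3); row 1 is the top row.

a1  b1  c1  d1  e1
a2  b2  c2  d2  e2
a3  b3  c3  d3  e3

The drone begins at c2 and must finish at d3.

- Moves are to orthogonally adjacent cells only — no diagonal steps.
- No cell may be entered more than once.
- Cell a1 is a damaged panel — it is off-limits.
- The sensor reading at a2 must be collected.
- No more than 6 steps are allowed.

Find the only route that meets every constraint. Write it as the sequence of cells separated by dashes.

The 6-move cap with required stops at a2 leaves no slack for detours.
Route from c2: 2× left (reaching a2), down to a3, 3× right (reaching d3) — 6 moves in all.
Check: all required cells visited; 6 ≤ 6 moves.

c2 - b2 - a2 - a3 - b3 - c3 - d3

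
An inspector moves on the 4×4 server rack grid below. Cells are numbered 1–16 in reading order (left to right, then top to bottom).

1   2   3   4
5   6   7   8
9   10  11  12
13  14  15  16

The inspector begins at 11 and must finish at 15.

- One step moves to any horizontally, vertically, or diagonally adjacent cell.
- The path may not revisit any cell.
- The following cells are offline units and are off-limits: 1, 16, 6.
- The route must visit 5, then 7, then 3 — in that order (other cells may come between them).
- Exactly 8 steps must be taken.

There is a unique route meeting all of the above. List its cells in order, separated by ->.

The waypoints must appear in the order 5, 7, 3, with no cell reused.
Route from 11: left 1 to 10, up-left 1 to 5, up-right 1 to 2, down-right 1 to 7, up 1 to 3, down-right 1 to 8, down 1 to 12, down-left 1 to 15 — 8 moves in all.
Check: order respected (5 at step 2, 7 at step 4, 3 at step 5); 8 moves as required.

11 -> 10 -> 5 -> 2 -> 7 -> 3 -> 8 -> 12 -> 15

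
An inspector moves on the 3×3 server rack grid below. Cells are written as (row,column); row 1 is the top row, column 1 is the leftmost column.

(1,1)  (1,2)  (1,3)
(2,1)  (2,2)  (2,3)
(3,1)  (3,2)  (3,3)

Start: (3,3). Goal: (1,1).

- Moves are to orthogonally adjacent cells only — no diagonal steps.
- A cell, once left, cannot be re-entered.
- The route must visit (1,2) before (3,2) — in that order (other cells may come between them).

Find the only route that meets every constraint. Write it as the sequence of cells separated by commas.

The waypoints must appear in the order (1,2), (3,2), with no cell reused.
Route from (3,3): 2× up (reaching (1,3)), left to (1,2), 2× down (reaching (3,2)), left to (3,1), 2× up (reaching (1,1)) — 8 moves in all.
Check: order respected ((1,2) at step 3, (3,2) at step 5).

(3,3), (2,3), (1,3), (1,2), (2,2), (3,2), (3,1), (2,1), (1,1)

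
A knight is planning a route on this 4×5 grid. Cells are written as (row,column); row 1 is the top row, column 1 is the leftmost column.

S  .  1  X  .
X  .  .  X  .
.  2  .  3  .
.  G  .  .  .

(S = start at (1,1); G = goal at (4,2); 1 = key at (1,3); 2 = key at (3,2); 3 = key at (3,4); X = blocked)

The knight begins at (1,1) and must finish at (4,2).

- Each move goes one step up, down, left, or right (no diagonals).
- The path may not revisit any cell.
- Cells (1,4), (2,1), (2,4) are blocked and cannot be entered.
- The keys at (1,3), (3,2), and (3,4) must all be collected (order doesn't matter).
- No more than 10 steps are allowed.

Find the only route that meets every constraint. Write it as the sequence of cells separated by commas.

Any route must reach (1,3), (3,2), and (3,4) and still end at (4,2) within 10 moves, so the order of the required stops is forced.
Route from (1,1): 2× right (reaching (1,3)), down to (2,3), left to (2,2), down to (3,2), 2× right (reaching (3,4)), down to (4,4), 2× left (reaching (4,2)) — 10 moves in all.
Check: all required cells visited; 10 ≤ 10 moves.

(1,1), (1,2), (1,3), (2,3), (2,2), (3,2), (3,3), (3,4), (4,4), (4,3), (4,2)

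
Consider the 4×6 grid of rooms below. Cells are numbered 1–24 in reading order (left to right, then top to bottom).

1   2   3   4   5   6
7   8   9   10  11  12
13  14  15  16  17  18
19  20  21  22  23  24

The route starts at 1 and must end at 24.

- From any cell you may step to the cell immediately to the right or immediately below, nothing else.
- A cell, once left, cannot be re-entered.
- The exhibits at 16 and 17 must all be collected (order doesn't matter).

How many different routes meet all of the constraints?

20

A right/down-only route from 1 to 24 makes exactly 3 down-moves and 5 right-moves in some order.
With no other constraints that would be C(8,3) = 56 routes.
A monotone route can only reach the required cells in the order 16, 17, so split there and multiply the segment counts: 1→16: 10; 16→17: 1; 17→24: 2; product = 20.
That gives 20 routes.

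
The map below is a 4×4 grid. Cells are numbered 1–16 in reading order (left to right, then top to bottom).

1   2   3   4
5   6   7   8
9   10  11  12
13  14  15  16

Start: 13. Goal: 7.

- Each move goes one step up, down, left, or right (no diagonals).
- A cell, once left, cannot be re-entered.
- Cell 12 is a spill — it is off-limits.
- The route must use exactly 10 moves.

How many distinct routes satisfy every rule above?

10

Need simple routes of exactly 10 moves from 13 to 7 (Manhattan distance 4, so 3 moves are spent on a detour and 3 undoing it).
Branch systematically from the start, pruning whenever the remaining move budget drops below the Manhattan distance to 7 or differs from it in parity. Grouping the completions by first move — via 9: 2; via 14: 8 — and summing: 2 + 8 = 10.
That gives 10 routes.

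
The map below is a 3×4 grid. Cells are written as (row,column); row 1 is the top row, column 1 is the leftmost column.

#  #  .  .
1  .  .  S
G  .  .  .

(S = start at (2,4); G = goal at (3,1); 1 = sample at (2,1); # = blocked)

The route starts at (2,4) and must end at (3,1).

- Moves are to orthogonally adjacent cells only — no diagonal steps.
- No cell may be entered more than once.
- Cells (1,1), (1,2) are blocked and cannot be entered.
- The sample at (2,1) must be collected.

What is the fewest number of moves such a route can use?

4

Any route passes through (2,1) somewhere between (2,4) and (3,1). Summing Manhattan distances along the two legs ((2,4) → (2,1) → (3,1)) gives a lower bound of 3 + 1 = 4 moves.
A route of 4 moves achieves this: (2,4) → (2,3) → (2,2) → (2,1) → (3,1).
Since 4 matches the lower bound, it is optimal.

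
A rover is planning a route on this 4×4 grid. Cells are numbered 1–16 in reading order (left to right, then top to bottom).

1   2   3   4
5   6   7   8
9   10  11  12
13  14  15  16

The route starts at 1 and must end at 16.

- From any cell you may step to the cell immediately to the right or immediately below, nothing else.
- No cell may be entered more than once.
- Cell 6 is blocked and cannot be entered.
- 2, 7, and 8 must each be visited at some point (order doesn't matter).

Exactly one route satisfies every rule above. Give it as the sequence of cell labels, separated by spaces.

Moves only go right or down, so the column and row indices never decrease.
Route from 1: 2× right (reaching 3), down to 7, right to 8, 2× down (reaching 16) — 6 moves in all.
Check: all required cells visited.

1 2 3 7 8 12 16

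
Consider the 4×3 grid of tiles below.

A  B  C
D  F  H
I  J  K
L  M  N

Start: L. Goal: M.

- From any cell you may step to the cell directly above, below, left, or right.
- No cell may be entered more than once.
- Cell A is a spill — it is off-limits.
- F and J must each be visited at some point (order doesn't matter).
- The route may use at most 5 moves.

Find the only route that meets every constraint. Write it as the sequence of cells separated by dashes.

L - I - D - F - J - M

The budget equals the shortest possible length, so every move has to be on a shortest route through the required cells.
Route from L: up 2 to D, right 1 to F, down 2 to M — 5 moves in all.
Check: all required cells visited; 5 ≤ 5 moves.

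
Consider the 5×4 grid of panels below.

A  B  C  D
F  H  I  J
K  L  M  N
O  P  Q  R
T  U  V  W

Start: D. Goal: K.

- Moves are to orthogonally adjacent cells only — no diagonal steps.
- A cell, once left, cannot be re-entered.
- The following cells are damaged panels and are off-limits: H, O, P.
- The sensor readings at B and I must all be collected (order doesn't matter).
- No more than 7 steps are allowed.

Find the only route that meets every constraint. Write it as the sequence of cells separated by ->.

The budget equals the shortest possible length, so every move has to be on a shortest route through the required cells.
Route from D: down to J, left to I, up to C, 2× left (reaching A), 2× down (reaching K) — 7 moves in all.
Check: all required cells visited; 7 ≤ 7 moves.

D -> J -> I -> C -> B -> A -> F -> K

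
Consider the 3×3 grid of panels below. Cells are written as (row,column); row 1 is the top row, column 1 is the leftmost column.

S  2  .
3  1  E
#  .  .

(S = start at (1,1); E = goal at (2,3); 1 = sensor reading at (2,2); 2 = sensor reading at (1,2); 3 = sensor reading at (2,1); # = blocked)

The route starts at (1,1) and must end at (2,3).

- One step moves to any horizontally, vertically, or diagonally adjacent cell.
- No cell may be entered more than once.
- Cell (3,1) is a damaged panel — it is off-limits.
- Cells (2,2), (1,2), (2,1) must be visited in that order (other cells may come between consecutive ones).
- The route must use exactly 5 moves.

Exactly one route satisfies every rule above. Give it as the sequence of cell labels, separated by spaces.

(1,1) (2,2) (1,2) (2,1) (3,2) (2,3)

The waypoints must appear in the order (2,2), (1,2), (2,1), with no cell reused.
Route from (1,1): down-right 1 to (2,2), up 1 to (1,2), down-left 1 to (2,1), down-right 1 to (3,2), up-right 1 to (2,3) — 5 moves in all.
Check: order respected (1 at step 1, 2 at step 2, 3 at step 3); 5 moves as required.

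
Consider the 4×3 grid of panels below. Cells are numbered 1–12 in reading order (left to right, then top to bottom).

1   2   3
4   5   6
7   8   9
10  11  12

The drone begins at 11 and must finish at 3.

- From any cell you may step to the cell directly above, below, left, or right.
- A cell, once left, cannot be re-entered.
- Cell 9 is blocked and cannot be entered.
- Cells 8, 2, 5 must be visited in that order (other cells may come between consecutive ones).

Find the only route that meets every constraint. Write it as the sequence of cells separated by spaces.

11 8 7 4 1 2 5 6 3

The waypoints must appear in the order 8, 2, 5, with no cell reused.
Route from 11: up to 8, left to 7, 2× up (reaching 1), right to 2, down to 5, right to 6, up to 3 — 8 moves in all.
Check: order respected (8 at step 1, 2 at step 5, 5 at step 6).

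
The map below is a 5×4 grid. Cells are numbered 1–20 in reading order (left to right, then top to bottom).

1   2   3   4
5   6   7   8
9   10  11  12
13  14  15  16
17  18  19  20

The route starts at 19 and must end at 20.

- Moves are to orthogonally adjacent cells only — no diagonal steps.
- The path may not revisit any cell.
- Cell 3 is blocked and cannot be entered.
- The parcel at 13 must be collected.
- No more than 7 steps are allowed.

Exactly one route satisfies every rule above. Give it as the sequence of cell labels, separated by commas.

The 7-move cap with required stops at 13 leaves no slack for detours.
Route from 19: left 2 to 17, up 1 to 13, right 3 to 16, down 1 to 20 — 7 moves in all.
Check: all required cells visited; 7 ≤ 7 moves.

19, 18, 17, 13, 14, 15, 16, 20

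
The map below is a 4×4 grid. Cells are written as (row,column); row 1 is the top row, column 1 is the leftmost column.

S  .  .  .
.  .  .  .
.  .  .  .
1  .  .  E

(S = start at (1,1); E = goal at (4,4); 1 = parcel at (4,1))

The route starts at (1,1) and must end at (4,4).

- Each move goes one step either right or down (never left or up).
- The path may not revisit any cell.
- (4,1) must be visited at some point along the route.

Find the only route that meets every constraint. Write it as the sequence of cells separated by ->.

(1,1) -> (2,1) -> (3,1) -> (4,1) -> (4,2) -> (4,3) -> (4,4)

Moves only go right or down, so the column and row indices never decrease.
Route from (1,1): 3× down (reaching (4,1)), 3× right (reaching (4,4)) — 6 moves in all.
Check: all required cells visited.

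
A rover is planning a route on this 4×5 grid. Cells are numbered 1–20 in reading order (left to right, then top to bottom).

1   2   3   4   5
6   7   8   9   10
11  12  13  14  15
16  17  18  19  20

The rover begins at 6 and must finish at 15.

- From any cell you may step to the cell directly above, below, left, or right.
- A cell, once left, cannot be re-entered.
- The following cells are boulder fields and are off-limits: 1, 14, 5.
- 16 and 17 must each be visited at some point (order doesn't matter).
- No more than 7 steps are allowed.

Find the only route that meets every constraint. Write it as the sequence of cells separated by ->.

Any route must reach 16 and 17 and still end at 15 within 7 moves, so the order of the required stops is forced.
Route from 6: down 2 to 16, right 4 to 20, up 1 to 15 — 7 moves in all.
Check: all required cells visited; 7 ≤ 7 moves.

6 -> 11 -> 16 -> 17 -> 18 -> 19 -> 20 -> 15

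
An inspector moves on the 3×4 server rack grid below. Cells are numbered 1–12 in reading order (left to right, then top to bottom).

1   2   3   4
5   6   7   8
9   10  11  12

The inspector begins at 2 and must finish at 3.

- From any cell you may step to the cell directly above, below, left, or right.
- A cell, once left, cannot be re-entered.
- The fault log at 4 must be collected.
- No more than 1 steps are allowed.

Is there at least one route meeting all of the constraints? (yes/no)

no

Even ignoring the no-revisit rule, getting from 2 to 3 via 4 needs at least 2 + 1 = 3 moves (Manhattan distance per leg), which exceeds the 1-move limit.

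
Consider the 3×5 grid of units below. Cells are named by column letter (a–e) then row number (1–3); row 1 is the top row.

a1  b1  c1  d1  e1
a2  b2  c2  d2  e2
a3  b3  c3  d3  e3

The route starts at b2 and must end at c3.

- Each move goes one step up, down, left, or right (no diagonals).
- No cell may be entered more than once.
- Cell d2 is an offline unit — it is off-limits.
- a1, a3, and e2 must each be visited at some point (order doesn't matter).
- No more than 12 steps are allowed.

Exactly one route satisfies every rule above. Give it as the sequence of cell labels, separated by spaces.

Any route must reach a1, a3, and e2 and still end at c3 within 12 moves, so the order of the required stops is forced.
Route from b2: down to b3, left to a3, 2× up (reaching a1), 4× right (reaching e1), 2× down (reaching e3), 2× left (reaching c3) — 12 moves in all.
Check: all required cells visited; 12 ≤ 12 moves.

b2 b3 a3 a2 a1 b1 c1 d1 e1 e2 e3 d3 c3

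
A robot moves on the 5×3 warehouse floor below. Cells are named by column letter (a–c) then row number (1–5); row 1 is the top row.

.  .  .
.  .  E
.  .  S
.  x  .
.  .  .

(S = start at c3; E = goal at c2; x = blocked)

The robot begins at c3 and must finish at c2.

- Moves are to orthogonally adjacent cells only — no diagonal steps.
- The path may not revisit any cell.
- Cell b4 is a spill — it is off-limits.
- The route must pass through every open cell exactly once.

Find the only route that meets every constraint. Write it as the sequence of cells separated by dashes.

c3 - c4 - c5 - b5 - a5 - a4 - a3 - b3 - b2 - a2 - a1 - b1 - c1 - c2

Need to visit all 14 open cells exactly once, starting at c3 and ending at c2.
Cell a5 has only two open neighbours (a4 and b5), so the path must pass straight through it: one of those is the cell it's entered from and the other is where it exits.
Route from c3: 2× down (reaching c5), 2× left (reaching a5), 2× up (reaching a3), right to b3, up to b2, left to a2, up to a1, 2× right (reaching c1), down to c2 — 13 moves in all.
Check: all 14 open cells covered.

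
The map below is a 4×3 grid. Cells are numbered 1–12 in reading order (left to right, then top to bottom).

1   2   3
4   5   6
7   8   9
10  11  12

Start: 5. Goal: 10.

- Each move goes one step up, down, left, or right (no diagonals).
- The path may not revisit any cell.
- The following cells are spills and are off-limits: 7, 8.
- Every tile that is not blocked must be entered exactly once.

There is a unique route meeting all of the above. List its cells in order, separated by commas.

5, 4, 1, 2, 3, 6, 9, 12, 11, 10

Need to visit all 10 open cells exactly once, starting at 5 and ending at 10.
Cell 3 has only two open neighbours (6 and 2), so the path must pass straight through it: one of those is the cell it's entered from and the other is where it exits.
Route from 5: left 1 to 4, up 1 to 1, right 2 to 3, down 3 to 12, left 2 to 10 — 9 moves in all.
Check: all 10 open cells covered.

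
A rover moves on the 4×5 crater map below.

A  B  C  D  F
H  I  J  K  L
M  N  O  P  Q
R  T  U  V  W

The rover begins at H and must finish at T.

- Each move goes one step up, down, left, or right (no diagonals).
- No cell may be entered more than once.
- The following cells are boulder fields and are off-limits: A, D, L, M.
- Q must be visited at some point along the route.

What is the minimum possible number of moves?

Any route passes through Q somewhere between H and T. Summing Manhattan distances along the two legs (H → Q → T) gives a lower bound of 5 + 4 = 9 moves.
A route of 9 moves achieves this: H → I → N → O → P → Q → W → V → U → T.
Since 9 matches the lower bound, it is optimal.

9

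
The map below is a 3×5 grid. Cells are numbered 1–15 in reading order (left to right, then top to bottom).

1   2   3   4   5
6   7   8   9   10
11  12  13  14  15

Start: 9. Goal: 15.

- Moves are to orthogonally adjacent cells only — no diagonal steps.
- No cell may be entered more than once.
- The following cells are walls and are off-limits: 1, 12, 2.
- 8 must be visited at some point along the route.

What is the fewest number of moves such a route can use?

4

Any route passes through 8 somewhere between 9 and 15. Summing Manhattan distances along the two legs (9 → 8 → 15) gives a lower bound of 1 + 3 = 4 moves.
A route of 4 moves achieves this: 9 → 8 → 13 → 14 → 15.
Since 4 matches the lower bound, it is optimal.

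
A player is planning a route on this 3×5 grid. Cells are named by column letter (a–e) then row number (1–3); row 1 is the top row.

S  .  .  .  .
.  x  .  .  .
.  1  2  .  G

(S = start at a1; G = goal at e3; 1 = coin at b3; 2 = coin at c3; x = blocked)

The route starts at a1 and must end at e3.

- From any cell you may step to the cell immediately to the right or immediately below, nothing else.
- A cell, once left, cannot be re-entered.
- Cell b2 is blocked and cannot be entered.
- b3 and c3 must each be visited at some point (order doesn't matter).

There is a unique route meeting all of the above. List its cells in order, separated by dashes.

Moves only go right or down, so the column and row indices never decrease.
Route from a1: 2× down (reaching a3), 4× right (reaching e3) — 6 moves in all.
Check: all required cells visited.

a1 - a2 - a3 - b3 - c3 - d3 - e3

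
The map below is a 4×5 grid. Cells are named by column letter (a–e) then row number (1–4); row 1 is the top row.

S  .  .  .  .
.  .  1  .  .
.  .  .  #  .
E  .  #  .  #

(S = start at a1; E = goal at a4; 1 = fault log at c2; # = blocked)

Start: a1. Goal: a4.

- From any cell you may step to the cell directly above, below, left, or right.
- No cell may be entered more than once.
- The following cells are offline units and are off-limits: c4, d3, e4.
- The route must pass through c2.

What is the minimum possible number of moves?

7

Any route passes through c2 somewhere between a1 and a4. Summing Manhattan distances along the two legs (a1 → c2 → a4) gives a lower bound of 3 + 4 = 7 moves.
A route of 7 moves achieves this: a1 → a2 → b2 → c2 → c3 → b3 → b4 → a4.
Since 7 matches the lower bound, it is optimal.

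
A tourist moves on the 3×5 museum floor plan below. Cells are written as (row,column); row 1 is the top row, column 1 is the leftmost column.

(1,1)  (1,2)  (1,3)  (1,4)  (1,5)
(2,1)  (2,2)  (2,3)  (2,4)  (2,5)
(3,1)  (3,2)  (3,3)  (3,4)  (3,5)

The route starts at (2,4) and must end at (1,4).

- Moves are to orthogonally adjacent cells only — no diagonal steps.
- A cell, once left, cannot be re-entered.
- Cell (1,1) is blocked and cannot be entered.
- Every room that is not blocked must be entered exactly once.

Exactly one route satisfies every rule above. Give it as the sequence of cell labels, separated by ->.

(2,4) -> (2,3) -> (1,3) -> (1,2) -> (2,2) -> (2,1) -> (3,1) -> (3,2) -> (3,3) -> (3,4) -> (3,5) -> (2,5) -> (1,5) -> (1,4)

Need to visit all 14 open cells exactly once, starting at (2,4) and ending at (1,4).
Cell (2,1) has only two open neighbours ((3,1) and (2,2)), so the path must pass straight through it: one of those is the cell it's entered from and the other is where it exits.
Route from (2,4): left to (2,3), up to (1,3), left to (1,2), down to (2,2), left to (2,1), down to (3,1), 4× right (reaching (3,5)), 2× up (reaching (1,5)), left to (1,4) — 13 moves in all.
Check: all 14 open cells covered.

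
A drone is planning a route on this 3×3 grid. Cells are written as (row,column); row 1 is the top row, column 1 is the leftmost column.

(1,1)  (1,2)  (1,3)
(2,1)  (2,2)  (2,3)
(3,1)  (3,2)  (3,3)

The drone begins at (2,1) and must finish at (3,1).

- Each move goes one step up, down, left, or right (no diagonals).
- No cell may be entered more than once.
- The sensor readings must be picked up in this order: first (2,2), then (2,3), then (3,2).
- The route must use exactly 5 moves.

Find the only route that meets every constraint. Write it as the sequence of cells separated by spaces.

(2,1) (2,2) (2,3) (3,3) (3,2) (3,1)

The waypoints must appear in the order (2,2), (2,3), (3,2), with no cell reused.
Route from (2,1): right 2 to (2,3), down 1 to (3,3), left 2 to (3,1) — 5 moves in all.
Check: order respected ((2,2) at step 1, (2,3) at step 2, (3,2) at step 4); 5 moves as required.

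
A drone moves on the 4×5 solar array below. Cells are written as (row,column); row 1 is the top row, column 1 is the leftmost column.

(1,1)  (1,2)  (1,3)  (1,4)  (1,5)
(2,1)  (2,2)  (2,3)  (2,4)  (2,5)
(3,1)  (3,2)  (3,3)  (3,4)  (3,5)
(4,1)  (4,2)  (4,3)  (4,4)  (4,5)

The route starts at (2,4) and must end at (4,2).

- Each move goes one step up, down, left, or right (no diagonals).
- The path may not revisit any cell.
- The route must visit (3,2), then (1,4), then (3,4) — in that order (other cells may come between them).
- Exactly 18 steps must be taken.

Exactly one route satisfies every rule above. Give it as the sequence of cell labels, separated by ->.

(2,4) -> (2,3) -> (2,2) -> (3,2) -> (3,1) -> (2,1) -> (1,1) -> (1,2) -> (1,3) -> (1,4) -> (1,5) -> (2,5) -> (3,5) -> (4,5) -> (4,4) -> (3,4) -> (3,3) -> (4,3) -> (4,2)

The waypoints must appear in the order (3,2), (1,4), (3,4), with no cell reused.
Route from (2,4): left 2 to (2,2), down 1 to (3,2), left 1 to (3,1), up 2 to (1,1), right 4 to (1,5), down 3 to (4,5), left 1 to (4,4), up 1 to (3,4), left 1 to (3,3), down 1 to (4,3), left 1 to (4,2) — 18 moves in all.
Check: order respected ((3,2) at step 3, (1,4) at step 9, (3,4) at step 15); 18 moves as required.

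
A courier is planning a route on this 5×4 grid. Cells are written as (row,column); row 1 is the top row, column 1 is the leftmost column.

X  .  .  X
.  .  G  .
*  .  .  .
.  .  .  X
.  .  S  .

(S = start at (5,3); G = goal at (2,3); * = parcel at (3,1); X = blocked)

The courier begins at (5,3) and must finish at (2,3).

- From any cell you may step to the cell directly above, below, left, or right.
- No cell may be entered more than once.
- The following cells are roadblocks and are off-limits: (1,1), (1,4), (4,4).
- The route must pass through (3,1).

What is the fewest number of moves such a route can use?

Any route passes through (3,1) somewhere between (5,3) and (2,3). Summing Manhattan distances along the two legs ((5,3) → (3,1) → (2,3)) gives a lower bound of 4 + 3 = 7 moves.
A route of 7 moves achieves this: (5,3) → (4,3) → (3,3) → (3,2) → (3,1) → (2,1) → (2,2) → (2,3).
Since 7 matches the lower bound, it is optimal.

7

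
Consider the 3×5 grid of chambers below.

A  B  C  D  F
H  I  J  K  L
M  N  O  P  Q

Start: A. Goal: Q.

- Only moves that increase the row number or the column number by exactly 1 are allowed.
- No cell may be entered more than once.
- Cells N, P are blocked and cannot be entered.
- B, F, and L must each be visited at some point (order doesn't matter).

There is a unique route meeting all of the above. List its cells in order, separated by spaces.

A B C D F L Q

Moves only go right or down, so the column and row indices never decrease.
Route from A: right 4 to F, down 2 to Q — 6 moves in all.
Check: all required cells visited.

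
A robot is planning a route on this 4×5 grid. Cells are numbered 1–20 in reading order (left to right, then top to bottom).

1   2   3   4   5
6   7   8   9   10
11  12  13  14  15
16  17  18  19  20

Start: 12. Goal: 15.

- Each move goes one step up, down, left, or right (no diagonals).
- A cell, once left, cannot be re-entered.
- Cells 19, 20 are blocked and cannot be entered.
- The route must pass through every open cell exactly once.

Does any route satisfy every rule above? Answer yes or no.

One route that works: 12 → 7 → 2 → 1 → 6 → 11 → 16 → 17 → 18 → 13 → 8 → 3 → 4 → 5 → 10 → 9 → 14 → 15.

yes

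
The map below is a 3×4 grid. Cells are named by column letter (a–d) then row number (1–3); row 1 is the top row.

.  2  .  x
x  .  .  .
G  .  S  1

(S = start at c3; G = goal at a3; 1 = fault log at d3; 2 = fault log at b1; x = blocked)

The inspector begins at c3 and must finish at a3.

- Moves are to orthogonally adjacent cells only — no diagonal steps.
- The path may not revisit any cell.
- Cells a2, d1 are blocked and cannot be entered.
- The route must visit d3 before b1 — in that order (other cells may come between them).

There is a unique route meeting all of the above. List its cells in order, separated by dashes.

c3 - d3 - d2 - c2 - c1 - b1 - b2 - b3 - a3

The waypoints must appear in the order d3, b1, with no cell reused.
Route from c3: right 1 to d3, up 1 to d2, left 1 to c2, up 1 to c1, left 1 to b1, down 2 to b3, left 1 to a3 — 8 moves in all.
Check: order respected (1 at step 1, 2 at step 5).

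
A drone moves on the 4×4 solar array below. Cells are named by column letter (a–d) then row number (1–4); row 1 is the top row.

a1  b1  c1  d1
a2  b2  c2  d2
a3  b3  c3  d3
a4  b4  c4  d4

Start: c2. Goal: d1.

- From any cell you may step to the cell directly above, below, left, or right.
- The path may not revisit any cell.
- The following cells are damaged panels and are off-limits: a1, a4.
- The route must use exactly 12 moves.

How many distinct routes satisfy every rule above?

Need simple routes of exactly 12 moves from c2 to d1 (Manhattan distance 2, so 5 moves are spent on a detour and 5 undoing it).
Enumerating: c2 c1 b1 b2 a2 a3 b3 b4 c4 c3 d3 d2 d1 | c2 c1 b1 b2 a2 a3 b3 b4 c4 d4 d3 d2 d1 | c2 c1 b1 b2 a2 a3 b3 c3 c4 d4 d3 d2 d1 | c2 c3 d3 d4 c4 b4 b3 a3 a2 b2 b1 c1 d1 | c2 d2 d3 d4 c4 c3 b3 a3 a2 b2 b1 c1 d1 | c2 d2 d3 d4 c4 b4 b3 a3 a2 b2 b1 c1 d1 | c2 d2 d3 c3 c4 b4 b3 a3 a2 b2 b1 c1 d1.
That gives 7 routes.

7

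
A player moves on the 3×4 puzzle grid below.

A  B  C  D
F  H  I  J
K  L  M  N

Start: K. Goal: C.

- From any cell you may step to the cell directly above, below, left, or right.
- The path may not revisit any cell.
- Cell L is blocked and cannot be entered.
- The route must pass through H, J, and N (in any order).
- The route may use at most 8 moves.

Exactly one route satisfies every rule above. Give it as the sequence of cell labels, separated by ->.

Any route must reach H, J, and N and still end at C within 8 moves, so the order of the required stops is forced.
Route from K: up to F, 2× right (reaching I), down to M, right to N, 2× up (reaching D), left to C — 8 moves in all.
Check: all required cells visited; 8 ≤ 8 moves.

K -> F -> H -> I -> M -> N -> J -> D -> C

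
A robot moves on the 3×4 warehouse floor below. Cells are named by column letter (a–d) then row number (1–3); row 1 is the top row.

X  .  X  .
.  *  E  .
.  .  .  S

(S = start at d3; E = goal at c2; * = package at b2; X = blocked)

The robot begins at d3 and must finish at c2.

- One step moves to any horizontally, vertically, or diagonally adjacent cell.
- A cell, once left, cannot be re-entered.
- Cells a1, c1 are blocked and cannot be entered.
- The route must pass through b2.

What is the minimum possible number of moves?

Any route passes through b2 somewhere between d3 and c2. Summing Chebyshev distances along the two legs (d3 → b2 → c2) gives a lower bound of 2 + 1 = 3 moves.
A route of 3 moves achieves this: d3 → c3 → b2 → c2.
Since 3 matches the lower bound, it is optimal.

3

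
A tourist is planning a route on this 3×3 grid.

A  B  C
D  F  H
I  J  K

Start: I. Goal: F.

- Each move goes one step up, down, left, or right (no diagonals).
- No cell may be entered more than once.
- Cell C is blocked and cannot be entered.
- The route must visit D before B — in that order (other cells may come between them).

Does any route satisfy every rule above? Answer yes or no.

yes

One route that works: I → D → A → B → F.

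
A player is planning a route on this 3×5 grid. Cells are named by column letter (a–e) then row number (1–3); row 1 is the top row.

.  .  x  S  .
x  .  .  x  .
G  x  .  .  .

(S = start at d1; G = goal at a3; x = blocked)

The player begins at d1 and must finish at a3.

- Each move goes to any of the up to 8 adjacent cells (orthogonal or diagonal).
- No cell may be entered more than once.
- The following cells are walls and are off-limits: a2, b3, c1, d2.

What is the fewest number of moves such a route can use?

3

With diagonal moves allowed, the Chebyshev distance max(|Δrow|,|Δcol|) from d1 to a3 is 3, so at least 3 moves are needed.
A route of 3 moves achieves this: d1 → c2 → b2 → a3.
Since 3 matches the lower bound, it is optimal.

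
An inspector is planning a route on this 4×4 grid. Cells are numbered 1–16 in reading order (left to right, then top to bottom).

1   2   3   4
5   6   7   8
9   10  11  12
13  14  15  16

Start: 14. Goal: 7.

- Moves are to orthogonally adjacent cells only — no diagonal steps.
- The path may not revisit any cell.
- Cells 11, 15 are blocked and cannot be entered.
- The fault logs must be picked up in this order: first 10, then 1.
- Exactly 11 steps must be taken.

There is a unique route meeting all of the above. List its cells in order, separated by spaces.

14 13 9 10 6 5 1 2 3 4 8 7

The waypoints must appear in the order 10, 1, with no cell reused.
Route from 14: left 1 to 13, up 1 to 9, right 1 to 10, up 1 to 6, left 1 to 5, up 1 to 1, right 3 to 4, down 1 to 8, left 1 to 7 — 11 moves in all.
Check: order respected (10 at step 3, 1 at step 6); 11 moves as required.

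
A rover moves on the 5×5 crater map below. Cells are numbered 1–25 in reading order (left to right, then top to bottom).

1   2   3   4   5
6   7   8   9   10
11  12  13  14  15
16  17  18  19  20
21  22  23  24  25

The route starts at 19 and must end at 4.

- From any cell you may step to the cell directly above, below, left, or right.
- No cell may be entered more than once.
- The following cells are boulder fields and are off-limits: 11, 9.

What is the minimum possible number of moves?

5

The Manhattan distance from 19 to 4 is |4−1| + |4−4| = 3, so at least 3 moves are needed.
That bound ignores the blocked cells. Measuring each leg by the fewest moves that actually steer around them (19→4: 5) raises the lower bound to 5.
A route of 5 moves exists: 19 → 14 → 13 → 8 → 3 → 4.
Since 5 matches that lower bound, it is optimal.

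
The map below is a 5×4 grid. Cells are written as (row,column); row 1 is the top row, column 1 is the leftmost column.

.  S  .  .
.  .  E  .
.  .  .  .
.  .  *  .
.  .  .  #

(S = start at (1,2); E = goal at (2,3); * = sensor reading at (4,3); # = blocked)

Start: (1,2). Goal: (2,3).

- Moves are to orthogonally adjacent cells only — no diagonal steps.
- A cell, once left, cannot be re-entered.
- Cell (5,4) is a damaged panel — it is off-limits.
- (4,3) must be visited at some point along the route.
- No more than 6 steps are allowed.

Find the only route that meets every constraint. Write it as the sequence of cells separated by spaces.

The budget equals the shortest possible length, so every move has to be on a shortest route through the required cells.
Route from (1,2): down 3 to (4,2), right 1 to (4,3), up 2 to (2,3) — 6 moves in all.
Check: all required cells visited; 6 ≤ 6 moves.

(1,2) (2,2) (3,2) (4,2) (4,3) (3,3) (2,3)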